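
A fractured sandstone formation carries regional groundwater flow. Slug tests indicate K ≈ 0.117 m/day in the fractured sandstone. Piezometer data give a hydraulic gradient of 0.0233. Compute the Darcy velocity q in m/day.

Hydraulic gradient i = 0.0233.
Specific discharge q = K · i = 0.1170 × 0.02330 = 0.002726 m/day.

0.00273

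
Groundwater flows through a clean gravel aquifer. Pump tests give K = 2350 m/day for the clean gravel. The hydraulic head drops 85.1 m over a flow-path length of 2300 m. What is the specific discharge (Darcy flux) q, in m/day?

Hydraulic gradient i = Δh / L = 85.1 / 2300 = 0.03700.
Specific discharge q = K · i = 2350 × 0.03700 = 86.95 m/day.

86.9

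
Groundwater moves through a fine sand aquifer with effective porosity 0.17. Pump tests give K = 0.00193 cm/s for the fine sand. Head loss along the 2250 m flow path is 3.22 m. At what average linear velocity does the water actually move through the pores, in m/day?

0.0140

Convert K: 0.00193 cm/s × 864 = 1.668 m/day.
Hydraulic gradient i = Δh / L = 3.22 / 2250 = 0.001431.
Darcy flux q = K · i = 1.668 × 0.001431 = 0.002386 m/day.
Seepage velocity v = q / n_e = 0.002386 / 0.17 = 0.01404 m/day.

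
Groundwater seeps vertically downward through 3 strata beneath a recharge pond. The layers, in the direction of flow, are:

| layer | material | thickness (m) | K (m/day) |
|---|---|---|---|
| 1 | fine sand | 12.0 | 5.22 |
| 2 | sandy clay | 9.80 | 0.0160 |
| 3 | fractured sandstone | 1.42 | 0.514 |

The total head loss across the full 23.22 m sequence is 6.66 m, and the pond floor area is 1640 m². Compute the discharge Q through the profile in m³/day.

Flow is perpendicular to layering, so the layers act in series and the equivalent K is the thickness-weighted harmonic mean.
Total thickness L = 12.0 + 9.80 + 1.42 = 23.22 m.
Σ(b_i/K_i) = 12.0/5.22 + 9.80/0.0160 + 1.42/0.514 = 617.6 d.
K_eq = L / Σ(b_i/K_i) = 23.22 / 617.6 = 0.03760 m/day.
Q = K_eq · A · (Δh/L) = 0.03760 × 1640 × (6.66/23.22) = 17.69 m³/day.

17.7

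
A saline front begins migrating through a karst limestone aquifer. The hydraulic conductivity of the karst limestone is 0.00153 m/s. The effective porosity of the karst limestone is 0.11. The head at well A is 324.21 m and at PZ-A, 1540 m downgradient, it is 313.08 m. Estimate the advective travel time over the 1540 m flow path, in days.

177

Convert K: 0.00153 m/s × 86400 = 132.2 m/day.
Hydraulic gradient i = (324.21 − 313.08) / 1540 = 11.13 / 1540 = 0.007227.
Darcy flux q = K · i = 132.2 × 0.007227 = 0.9554 m/day.
Seepage velocity v = q / n_e = 0.9554 / 0.11 = 8.685 m/day.
Travel time t = L / v = 1540 / 8.685 = 177.3 days.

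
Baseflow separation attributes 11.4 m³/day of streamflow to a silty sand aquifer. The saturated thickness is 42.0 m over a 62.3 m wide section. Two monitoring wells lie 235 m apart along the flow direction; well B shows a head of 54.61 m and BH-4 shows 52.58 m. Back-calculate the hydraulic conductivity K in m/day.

0.504

Cross-sectional area A = 62.3 × 42.0 = 2617 m².
Hydraulic gradient i = (54.61 − 52.58) / 235 = 2.03 / 235 = 0.008638.
From Q = K·A·i, K = Q / (A·i) = 11.4 / (2617 × 0.008638) = 0.5044 m/day.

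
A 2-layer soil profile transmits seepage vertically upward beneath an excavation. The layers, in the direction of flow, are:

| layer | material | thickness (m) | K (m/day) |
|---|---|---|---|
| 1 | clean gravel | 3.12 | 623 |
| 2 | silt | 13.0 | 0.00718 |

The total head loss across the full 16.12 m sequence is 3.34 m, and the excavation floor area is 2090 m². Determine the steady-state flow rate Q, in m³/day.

Flow is perpendicular to layering, so the layers act in series and the equivalent K is the thickness-weighted harmonic mean.
Total thickness L = 3.12 + 13.0 = 16.12 m.
Σ(b_i/K_i) = 3.12/623 + 13.0/0.00718 = 1811 d.
K_eq = L / Σ(b_i/K_i) = 16.12 / 1811 = 0.008903 m/day.
Q = K_eq · A · (Δh/L) = 0.008903 × 2090 × (3.34/16.12) = 3.855 m³/day.

3.86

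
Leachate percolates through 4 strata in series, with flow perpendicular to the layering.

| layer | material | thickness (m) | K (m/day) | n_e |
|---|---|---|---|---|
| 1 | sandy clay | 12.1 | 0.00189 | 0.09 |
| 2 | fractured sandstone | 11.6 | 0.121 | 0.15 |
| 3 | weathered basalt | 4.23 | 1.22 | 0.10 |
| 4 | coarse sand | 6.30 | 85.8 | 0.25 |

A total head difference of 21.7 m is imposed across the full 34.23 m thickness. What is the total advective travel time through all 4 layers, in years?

3.96

With flow normal to the layers, continuity requires the same specific discharge q through every layer.
Σ(b_i/K_i) = 12.1/0.00189 + 11.6/0.121 + 4.23/1.22 + 6.30/85.8 = 6502 d.
q = Δh / Σ(b_i/K_i) = 21.7 / 6502 = 0.003338 m/day.
In each layer the seepage velocity is v_i = q/n_i, so the layer transit time is t_i = b_i·n_i / q:
  layer 1 (sandy clay): t_1 = 12.1 × 0.09 / 0.003338 = 326.3 d
  layer 2 (fractured sandstone): t_2 = 11.6 × 0.15 / 0.003338 = 521.3 d
  layer 3 (weathered basalt): t_3 = 4.23 × 0.10 / 0.003338 = 126.7 d
  layer 4 (coarse sand): t_4 = 6.30 × 0.25 / 0.003338 = 471.9 d
Total t = Σ t_i = 1446 days = 3.960 years.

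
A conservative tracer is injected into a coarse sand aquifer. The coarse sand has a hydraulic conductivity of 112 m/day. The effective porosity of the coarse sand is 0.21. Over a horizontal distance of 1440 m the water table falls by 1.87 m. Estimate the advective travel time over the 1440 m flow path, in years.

5.69

Hydraulic gradient i = Δh / L = 1.87 / 1440 = 0.001299.
Darcy flux q = K · i = 112.0 × 0.001299 = 0.1454 m/day.
Seepage velocity v = q / n_e = 0.1454 / 0.21 = 0.6926 m/day.
Travel time t = L / v = 1440 / 0.6926 = 2079 days = 5.692 years.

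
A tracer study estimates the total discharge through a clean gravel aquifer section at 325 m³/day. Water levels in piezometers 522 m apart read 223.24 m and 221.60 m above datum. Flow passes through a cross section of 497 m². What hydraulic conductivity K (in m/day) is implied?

Hydraulic gradient i = (223.24 − 221.60) / 522 = 1.64 / 522 = 0.003142.
From Q = K·A·i, K = Q / (A·i) = 325 / (497.0 × 0.003142) = 208.1 m/day.

208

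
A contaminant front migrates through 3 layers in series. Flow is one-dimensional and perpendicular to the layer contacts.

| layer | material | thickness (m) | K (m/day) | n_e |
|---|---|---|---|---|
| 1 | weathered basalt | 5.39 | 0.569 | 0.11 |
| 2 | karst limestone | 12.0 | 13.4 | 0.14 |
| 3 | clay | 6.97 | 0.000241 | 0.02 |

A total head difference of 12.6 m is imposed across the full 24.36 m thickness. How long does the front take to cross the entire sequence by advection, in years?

15.2

With flow normal to the layers, continuity requires the same specific discharge q through every layer.
Σ(b_i/K_i) = 5.39/0.569 + 12.0/13.4 + 6.97/0.000241 = 28932 d.
q = Δh / Σ(b_i/K_i) = 12.6 / 28932 = 0.0004355 m/day.
In each layer the seepage velocity is v_i = q/n_i, so the layer transit time is t_i = b_i·n_i / q:
  layer 1 (weathered basalt): t_1 = 5.39 × 0.11 / 0.0004355 = 1361 d
  layer 2 (karst limestone): t_2 = 12.0 × 0.14 / 0.0004355 = 3858 d
  layer 3 (clay): t_3 = 6.97 × 0.02 / 0.0004355 = 320.1 d
Total t = Σ t_i = 5539 days = 15.16 years.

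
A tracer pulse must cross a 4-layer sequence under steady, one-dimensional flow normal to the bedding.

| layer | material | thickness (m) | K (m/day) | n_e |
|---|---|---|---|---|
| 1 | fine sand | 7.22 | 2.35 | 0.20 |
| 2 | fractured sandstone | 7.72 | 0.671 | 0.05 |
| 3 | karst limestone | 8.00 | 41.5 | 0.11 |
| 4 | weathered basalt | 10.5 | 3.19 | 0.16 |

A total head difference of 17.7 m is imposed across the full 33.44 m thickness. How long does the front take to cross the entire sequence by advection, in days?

With flow normal to the layers, continuity requires the same specific discharge q through every layer.
Σ(b_i/K_i) = 7.22/2.35 + 7.72/0.671 + 8.00/41.5 + 10.5/3.19 = 18.06 d.
q = Δh / Σ(b_i/K_i) = 17.7 / 18.06 = 0.9800 m/day.
In each layer the seepage velocity is v_i = q/n_i, so the layer transit time is t_i = b_i·n_i / q:
  layer 1 (fine sand): t_1 = 7.22 × 0.20 / 0.9800 = 1.474 d
  layer 2 (fractured sandstone): t_2 = 7.72 × 0.05 / 0.9800 = 0.3939 d
  layer 3 (karst limestone): t_3 = 8.00 × 0.11 / 0.9800 = 0.8980 d
  layer 4 (weathered basalt): t_4 = 10.5 × 0.16 / 0.9800 = 1.714 d
Total t = Σ t_i = 4.480 days.

4.48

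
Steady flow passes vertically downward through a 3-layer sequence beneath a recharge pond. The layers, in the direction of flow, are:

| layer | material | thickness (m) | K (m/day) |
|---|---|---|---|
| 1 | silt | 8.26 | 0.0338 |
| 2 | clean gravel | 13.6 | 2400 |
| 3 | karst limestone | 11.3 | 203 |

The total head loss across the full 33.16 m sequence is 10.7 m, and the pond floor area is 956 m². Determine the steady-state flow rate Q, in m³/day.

41.8

Flow is perpendicular to layering, so the layers act in series and the equivalent K is the thickness-weighted harmonic mean.
Total thickness L = 8.26 + 13.6 + 11.3 = 33.16 m.
Σ(b_i/K_i) = 8.26/0.0338 + 13.6/2400 + 11.3/203 = 244.4 d.
K_eq = L / Σ(b_i/K_i) = 33.16 / 244.4 = 0.1357 m/day.
Q = K_eq · A · (Δh/L) = 0.1357 × 956 × (10.7/33.16) = 41.85 m³/day.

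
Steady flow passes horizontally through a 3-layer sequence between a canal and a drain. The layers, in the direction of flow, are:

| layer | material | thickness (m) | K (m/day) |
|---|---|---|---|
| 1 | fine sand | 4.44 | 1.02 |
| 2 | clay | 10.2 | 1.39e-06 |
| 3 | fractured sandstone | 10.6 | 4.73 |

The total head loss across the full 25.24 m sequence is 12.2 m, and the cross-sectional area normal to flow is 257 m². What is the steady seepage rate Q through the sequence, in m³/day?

Flow is perpendicular to layering, so the layers act in series and the equivalent K is the thickness-weighted harmonic mean.
Total thickness L = 4.44 + 10.2 + 10.6 = 25.24 m.
Σ(b_i/K_i) = 4.44/1.02 + 10.2/1.39e-06 + 10.6/4.73 = 7.338e+06 d.
K_eq = L / Σ(b_i/K_i) = 25.24 / 7.338e+06 = 3.440e-06 m/day.
Q = K_eq · A · (Δh/L) = 3.440e-06 × 257 × (12.2/25.24) = 0.0004273 m³/day.

0.000427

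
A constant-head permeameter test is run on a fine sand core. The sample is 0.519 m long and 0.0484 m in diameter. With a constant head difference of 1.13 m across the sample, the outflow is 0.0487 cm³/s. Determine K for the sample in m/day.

1.05

Cross-sectional area A = π·(d/2)² = π × (0.0484/2)² = 0.001840 m².
Convert discharge: 0.0487 cm³/s = 4.870e-08 m³/s.
Darcy's law rearranged: K = Q·L / (A·Δh) = 4.870e-08 × 0.519 / (0.001840 × 1.13) = 1.216e-05 m/s = 1.050 m/day.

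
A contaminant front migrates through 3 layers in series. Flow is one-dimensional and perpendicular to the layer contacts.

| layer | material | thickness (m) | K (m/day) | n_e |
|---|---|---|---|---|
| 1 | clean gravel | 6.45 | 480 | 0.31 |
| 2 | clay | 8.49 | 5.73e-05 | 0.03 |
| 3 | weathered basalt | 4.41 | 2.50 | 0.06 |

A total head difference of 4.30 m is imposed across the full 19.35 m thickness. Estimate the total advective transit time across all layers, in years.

With flow normal to the layers, continuity requires the same specific discharge q through every layer.
Σ(b_i/K_i) = 6.45/480 + 8.49/5.73e-05 + 4.41/2.50 = 1.482e+05 d.
q = Δh / Σ(b_i/K_i) = 4.30 / 1.482e+05 = 2.902e-05 m/day.
In each layer the seepage velocity is v_i = q/n_i, so the layer transit time is t_i = b_i·n_i / q:
  layer 1 (clean gravel): t_1 = 6.45 × 0.31 / 2.902e-05 = 68899 d
  layer 2 (clay): t_2 = 8.49 × 0.03 / 2.902e-05 = 8776 d
  layer 3 (weathered basalt): t_3 = 4.41 × 0.06 / 2.902e-05 = 9118 d
Total t = Σ t_i = 86793 days = 237.6 years.

238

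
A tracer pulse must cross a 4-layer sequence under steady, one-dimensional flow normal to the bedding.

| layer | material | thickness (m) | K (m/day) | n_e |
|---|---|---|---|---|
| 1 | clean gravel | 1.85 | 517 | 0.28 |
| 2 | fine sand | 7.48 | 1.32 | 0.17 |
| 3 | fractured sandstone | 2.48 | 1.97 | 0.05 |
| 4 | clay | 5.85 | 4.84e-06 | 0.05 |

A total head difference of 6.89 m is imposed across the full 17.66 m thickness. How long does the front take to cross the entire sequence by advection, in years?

With flow normal to the layers, continuity requires the same specific discharge q through every layer.
Σ(b_i/K_i) = 1.85/517 + 7.48/1.32 + 2.48/1.97 + 5.85/4.84e-06 = 1.209e+06 d.
q = Δh / Σ(b_i/K_i) = 6.89 / 1.209e+06 = 5.700e-06 m/day.
In each layer the seepage velocity is v_i = q/n_i, so the layer transit time is t_i = b_i·n_i / q:
  layer 1 (clean gravel): t_1 = 1.85 × 0.28 / 5.700e-06 = 90871 d
  layer 2 (fine sand): t_2 = 7.48 × 0.17 / 5.700e-06 = 2.231e+05 d
  layer 3 (fractured sandstone): t_3 = 2.48 × 0.05 / 5.700e-06 = 21753 d
  layer 4 (clay): t_4 = 5.85 × 0.05 / 5.700e-06 = 51312 d
Total t = Σ t_i = 3.870e+05 days = 1060 years.

1060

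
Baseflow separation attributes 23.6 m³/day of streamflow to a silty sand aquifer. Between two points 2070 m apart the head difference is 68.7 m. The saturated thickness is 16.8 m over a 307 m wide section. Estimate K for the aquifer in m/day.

Cross-sectional area A = 307 × 16.8 = 5158 m².
Hydraulic gradient i = Δh / L = 68.7 / 2070 = 0.03319.
From Q = K·A·i, K = Q / (A·i) = 23.6 / (5158 × 0.03319) = 0.1379 m/day.

0.138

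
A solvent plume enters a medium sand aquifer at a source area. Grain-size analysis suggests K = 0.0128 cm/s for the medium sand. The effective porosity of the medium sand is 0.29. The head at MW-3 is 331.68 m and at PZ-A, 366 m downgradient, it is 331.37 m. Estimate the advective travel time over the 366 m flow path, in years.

31.0

Convert K: 0.0128 cm/s × 864 = 11.06 m/day.
Hydraulic gradient i = (331.68 − 331.37) / 366 = 0.31 / 366 = 0.0008470.
Darcy flux q = K · i = 11.06 × 0.0008470 = 0.009367 m/day.
Seepage velocity v = q / n_e = 0.009367 / 0.29 = 0.03230 m/day.
Travel time t = L / v = 366 / 0.03230 = 11331 days = 31.02 years.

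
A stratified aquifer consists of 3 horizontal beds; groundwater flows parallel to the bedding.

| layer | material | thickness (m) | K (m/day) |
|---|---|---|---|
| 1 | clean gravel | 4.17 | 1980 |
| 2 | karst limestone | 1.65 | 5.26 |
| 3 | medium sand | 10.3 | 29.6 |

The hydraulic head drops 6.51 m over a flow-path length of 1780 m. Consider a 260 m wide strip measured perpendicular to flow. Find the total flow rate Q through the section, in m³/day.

Flow is parallel to layering, so each bed carries its own Darcy discharge and the transmissivities add.
Σ(K_i·b_i) = 1980×4.17 + 5.26×1.65 + 29.6×10.3 = 8570 m²/day.
Hydraulic gradient i = Δh / L = 6.51 / 1780 = 0.003657.
Q = Σ(K_i·b_i) · W · i = 8570 × 260 × 0.003657 = 8149 m³/day.

8150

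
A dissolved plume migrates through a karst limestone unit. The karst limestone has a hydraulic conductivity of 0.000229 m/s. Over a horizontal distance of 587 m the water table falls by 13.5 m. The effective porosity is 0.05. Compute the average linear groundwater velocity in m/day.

Convert K: 0.000229 m/s × 86400 = 19.79 m/day.
Hydraulic gradient i = Δh / L = 13.5 / 587 = 0.02300.
Darcy flux q = K · i = 19.79 × 0.02300 = 0.4550 m/day.
Seepage velocity v = q / n_e = 0.4550 / 0.05 = 9.101 m/day.

9.10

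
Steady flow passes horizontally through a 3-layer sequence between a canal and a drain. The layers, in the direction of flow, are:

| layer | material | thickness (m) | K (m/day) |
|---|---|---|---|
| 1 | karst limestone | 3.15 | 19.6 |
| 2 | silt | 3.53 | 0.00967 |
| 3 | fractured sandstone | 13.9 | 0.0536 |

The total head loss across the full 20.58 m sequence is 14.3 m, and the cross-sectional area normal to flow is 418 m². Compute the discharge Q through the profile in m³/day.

9.57

Flow is perpendicular to layering, so the layers act in series and the equivalent K is the thickness-weighted harmonic mean.
Total thickness L = 3.15 + 3.53 + 13.9 = 20.58 m.
Σ(b_i/K_i) = 3.15/19.6 + 3.53/0.00967 + 13.9/0.0536 = 624.5 d.
K_eq = L / Σ(b_i/K_i) = 20.58 / 624.5 = 0.03295 m/day.
Q = K_eq · A · (Δh/L) = 0.03295 × 418 × (14.3/20.58) = 9.571 m³/day.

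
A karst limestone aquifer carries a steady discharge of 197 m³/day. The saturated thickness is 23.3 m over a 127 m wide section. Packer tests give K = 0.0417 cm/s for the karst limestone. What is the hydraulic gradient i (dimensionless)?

0.00185

Convert K: 0.0417 cm/s × 864 = 36.03 m/day.
Cross-sectional area A = 127 × 23.3 = 2959 m².
From Q = K·A·i, i = Q / (K·A) = 197 / (36.03 × 2959) = 0.001848.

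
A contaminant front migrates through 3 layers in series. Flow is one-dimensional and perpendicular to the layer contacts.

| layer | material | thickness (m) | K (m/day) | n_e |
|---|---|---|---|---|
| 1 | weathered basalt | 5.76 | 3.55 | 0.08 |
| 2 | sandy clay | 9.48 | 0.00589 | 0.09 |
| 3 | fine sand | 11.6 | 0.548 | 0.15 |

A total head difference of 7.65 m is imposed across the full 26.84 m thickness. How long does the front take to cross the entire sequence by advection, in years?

With flow normal to the layers, continuity requires the same specific discharge q through every layer.
Σ(b_i/K_i) = 5.76/3.55 + 9.48/0.00589 + 11.6/0.548 = 1632 d.
q = Δh / Σ(b_i/K_i) = 7.65 / 1632 = 0.004687 m/day.
In each layer the seepage velocity is v_i = q/n_i, so the layer transit time is t_i = b_i·n_i / q:
  layer 1 (weathered basalt): t_1 = 5.76 × 0.08 / 0.004687 = 98.32 d
  layer 2 (sandy clay): t_2 = 9.48 × 0.09 / 0.004687 = 182.0 d
  layer 3 (fine sand): t_3 = 11.6 × 0.15 / 0.004687 = 371.3 d
Total t = Σ t_i = 651.6 days = 1.784 years.

1.78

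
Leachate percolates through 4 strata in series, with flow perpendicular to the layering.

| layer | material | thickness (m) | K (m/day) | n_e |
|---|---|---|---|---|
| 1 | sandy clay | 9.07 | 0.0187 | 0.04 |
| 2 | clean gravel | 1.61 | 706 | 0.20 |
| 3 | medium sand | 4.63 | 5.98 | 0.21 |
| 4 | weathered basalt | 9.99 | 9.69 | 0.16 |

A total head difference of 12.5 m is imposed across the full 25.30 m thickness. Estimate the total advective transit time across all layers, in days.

127

With flow normal to the layers, continuity requires the same specific discharge q through every layer.
Σ(b_i/K_i) = 9.07/0.0187 + 1.61/706 + 4.63/5.98 + 9.99/9.69 = 486.8 d.
q = Δh / Σ(b_i/K_i) = 12.5 / 486.8 = 0.02568 m/day.
In each layer the seepage velocity is v_i = q/n_i, so the layer transit time is t_i = b_i·n_i / q:
  layer 1 (sandy clay): t_1 = 9.07 × 0.04 / 0.02568 = 14.13 d
  layer 2 (clean gravel): t_2 = 1.61 × 0.20 / 0.02568 = 12.54 d
  layer 3 (medium sand): t_3 = 4.63 × 0.21 / 0.02568 = 37.87 d
  layer 4 (weathered basalt): t_4 = 9.99 × 0.16 / 0.02568 = 62.25 d
Total t = Σ t_i = 126.8 days.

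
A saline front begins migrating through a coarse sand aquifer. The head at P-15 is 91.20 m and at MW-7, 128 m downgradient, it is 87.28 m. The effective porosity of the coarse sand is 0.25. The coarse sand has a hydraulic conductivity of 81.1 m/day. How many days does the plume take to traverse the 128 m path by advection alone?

12.9

Hydraulic gradient i = (91.20 − 87.28) / 128 = 3.92 / 128 = 0.03062.
Darcy flux q = K · i = 81.10 × 0.03062 = 2.484 m/day.
Seepage velocity v = q / n_e = 2.484 / 0.25 = 9.935 m/day.
Travel time t = L / v = 128 / 9.935 = 12.88 days.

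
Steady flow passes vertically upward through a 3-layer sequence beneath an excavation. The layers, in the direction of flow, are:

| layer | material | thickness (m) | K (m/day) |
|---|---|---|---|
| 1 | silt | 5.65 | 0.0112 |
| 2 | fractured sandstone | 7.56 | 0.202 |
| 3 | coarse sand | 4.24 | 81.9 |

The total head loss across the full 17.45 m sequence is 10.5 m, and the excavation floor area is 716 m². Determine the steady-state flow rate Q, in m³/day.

Flow is perpendicular to layering, so the layers act in series and the equivalent K is the thickness-weighted harmonic mean.
Total thickness L = 5.65 + 7.56 + 4.24 = 17.45 m.
Σ(b_i/K_i) = 5.65/0.0112 + 7.56/0.202 + 4.24/81.9 = 541.9 d.
K_eq = L / Σ(b_i/K_i) = 17.45 / 541.9 = 0.03220 m/day.
Q = K_eq · A · (Δh/L) = 0.03220 × 716 × (10.5/17.45) = 13.87 m³/day.

13.9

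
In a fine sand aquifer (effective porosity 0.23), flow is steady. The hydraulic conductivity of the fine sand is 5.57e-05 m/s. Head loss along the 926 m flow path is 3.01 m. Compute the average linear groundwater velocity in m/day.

0.0680

Convert K: 5.57e-05 m/s × 86400 = 4.812 m/day.
Hydraulic gradient i = Δh / L = 3.01 / 926 = 0.003251.
Darcy flux q = K · i = 4.812 × 0.003251 = 0.01564 m/day.
Seepage velocity v = q / n_e = 0.01564 / 0.23 = 0.06801 m/day.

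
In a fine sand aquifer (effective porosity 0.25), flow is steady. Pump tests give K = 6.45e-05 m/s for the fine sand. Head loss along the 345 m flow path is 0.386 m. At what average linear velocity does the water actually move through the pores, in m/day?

Convert K: 6.45e-05 m/s × 86400 = 5.573 m/day.
Hydraulic gradient i = Δh / L = 0.386 / 345 = 0.001119.
Darcy flux q = K · i = 5.573 × 0.001119 = 0.006235 m/day.
Seepage velocity v = q / n_e = 0.006235 / 0.25 = 0.02494 m/day.

0.0249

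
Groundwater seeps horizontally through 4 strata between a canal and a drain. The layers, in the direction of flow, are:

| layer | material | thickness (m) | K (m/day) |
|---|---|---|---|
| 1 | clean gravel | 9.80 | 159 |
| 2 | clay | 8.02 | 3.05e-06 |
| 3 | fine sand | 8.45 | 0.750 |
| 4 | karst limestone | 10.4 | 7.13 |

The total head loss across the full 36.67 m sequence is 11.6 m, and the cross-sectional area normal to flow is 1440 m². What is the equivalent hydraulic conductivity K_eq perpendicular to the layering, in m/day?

Flow is perpendicular to layering, so the layers act in series and the equivalent K is the thickness-weighted harmonic mean.
Total thickness L = 9.80 + 8.02 + 8.45 + 10.4 = 36.67 m.
Σ(b_i/K_i) = 9.80/159 + 8.02/3.05e-06 + 8.45/0.750 + 10.4/7.13 = 2.630e+06 d.
K_eq = L / Σ(b_i/K_i) = 36.67 / 2.630e+06 = 1.395e-05 m/day.

1.39e-05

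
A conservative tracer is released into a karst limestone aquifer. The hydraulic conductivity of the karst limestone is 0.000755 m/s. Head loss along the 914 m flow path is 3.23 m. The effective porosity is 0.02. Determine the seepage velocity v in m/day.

Convert K: 0.000755 m/s × 86400 = 65.23 m/day.
Hydraulic gradient i = Δh / L = 3.23 / 914 = 0.003534.
Darcy flux q = K · i = 65.23 × 0.003534 = 0.2305 m/day.
Seepage velocity v = q / n_e = 0.2305 / 0.02 = 11.53 m/day.

11.5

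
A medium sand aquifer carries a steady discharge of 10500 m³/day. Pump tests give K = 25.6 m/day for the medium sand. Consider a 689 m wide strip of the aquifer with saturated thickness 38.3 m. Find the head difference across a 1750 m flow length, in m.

Cross-sectional area A = 689 × 38.3 = 26389 m².
From Q = K·A·i, i = Q / (K·A) = 10500 / (25.60 × 26389) = 0.01554.
Head loss Δh = i · L = 0.01554 × 1750 = 27.20 m.

27.2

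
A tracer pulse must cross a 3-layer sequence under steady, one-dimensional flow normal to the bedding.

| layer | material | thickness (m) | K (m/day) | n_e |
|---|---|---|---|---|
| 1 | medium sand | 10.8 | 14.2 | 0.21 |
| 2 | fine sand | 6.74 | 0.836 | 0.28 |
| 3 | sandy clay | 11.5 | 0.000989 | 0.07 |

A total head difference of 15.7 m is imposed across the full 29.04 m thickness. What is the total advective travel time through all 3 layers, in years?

With flow normal to the layers, continuity requires the same specific discharge q through every layer.
Σ(b_i/K_i) = 10.8/14.2 + 6.74/0.836 + 11.5/0.000989 = 11637 d.
q = Δh / Σ(b_i/K_i) = 15.7 / 11637 = 0.001349 m/day.
In each layer the seepage velocity is v_i = q/n_i, so the layer transit time is t_i = b_i·n_i / q:
  layer 1 (medium sand): t_1 = 10.8 × 0.21 / 0.001349 = 1681 d
  layer 2 (fine sand): t_2 = 6.74 × 0.28 / 0.001349 = 1399 d
  layer 3 (sandy clay): t_3 = 11.5 × 0.07 / 0.001349 = 596.7 d
Total t = Σ t_i = 3676 days = 10.07 years.

10.1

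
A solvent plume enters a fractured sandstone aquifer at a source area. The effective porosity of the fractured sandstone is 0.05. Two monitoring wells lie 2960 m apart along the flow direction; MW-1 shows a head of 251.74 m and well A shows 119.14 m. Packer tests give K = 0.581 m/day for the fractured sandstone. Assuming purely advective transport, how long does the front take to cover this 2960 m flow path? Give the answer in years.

15.6

Hydraulic gradient i = (251.74 − 119.14) / 2960 = 132.6 / 2960 = 0.04480.
Darcy flux q = K · i = 0.5810 × 0.04480 = 0.02603 m/day.
Seepage velocity v = q / n_e = 0.02603 / 0.05 = 0.5205 m/day.
Travel time t = L / v = 2960 / 0.5205 = 5686 days = 15.57 years.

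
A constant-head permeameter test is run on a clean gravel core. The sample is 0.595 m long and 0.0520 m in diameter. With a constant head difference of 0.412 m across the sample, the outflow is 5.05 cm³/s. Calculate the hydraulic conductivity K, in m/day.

297

Cross-sectional area A = π·(d/2)² = π × (0.0520/2)² = 0.002124 m².
Convert discharge: 5.05 cm³/s = 5.050e-06 m³/s.
Darcy's law rearranged: K = Q·L / (A·Δh) = 5.050e-06 × 0.595 / (0.002124 × 0.412) = 0.003434 m/s = 296.7 m/day.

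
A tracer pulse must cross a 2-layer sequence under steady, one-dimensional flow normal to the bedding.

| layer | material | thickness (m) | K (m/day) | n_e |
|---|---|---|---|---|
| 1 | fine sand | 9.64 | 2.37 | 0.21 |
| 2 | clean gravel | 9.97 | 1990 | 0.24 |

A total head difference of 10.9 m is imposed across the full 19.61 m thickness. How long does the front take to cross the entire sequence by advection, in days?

1.65

With flow normal to the layers, continuity requires the same specific discharge q through every layer.
Σ(b_i/K_i) = 9.64/2.37 + 9.97/1990 = 4.073 d.
q = Δh / Σ(b_i/K_i) = 10.9 / 4.073 = 2.676 m/day.
In each layer the seepage velocity is v_i = q/n_i, so the layer transit time is t_i = b_i·n_i / q:
  layer 1 (fine sand): t_1 = 9.64 × 0.21 / 2.676 = 0.7564 d
  layer 2 (clean gravel): t_2 = 9.97 × 0.24 / 2.676 = 0.8940 d
Total t = Σ t_i = 1.650 days.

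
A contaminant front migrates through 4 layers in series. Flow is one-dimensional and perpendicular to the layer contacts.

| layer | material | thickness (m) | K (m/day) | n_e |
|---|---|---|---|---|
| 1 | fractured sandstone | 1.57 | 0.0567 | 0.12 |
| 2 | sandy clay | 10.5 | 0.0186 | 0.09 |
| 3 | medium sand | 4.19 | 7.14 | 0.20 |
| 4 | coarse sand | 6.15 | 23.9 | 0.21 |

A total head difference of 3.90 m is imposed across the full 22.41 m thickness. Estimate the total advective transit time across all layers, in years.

With flow normal to the layers, continuity requires the same specific discharge q through every layer.
Σ(b_i/K_i) = 1.57/0.0567 + 10.5/0.0186 + 4.19/7.14 + 6.15/23.9 = 593.0 d.
q = Δh / Σ(b_i/K_i) = 3.90 / 593.0 = 0.006576 m/day.
In each layer the seepage velocity is v_i = q/n_i, so the layer transit time is t_i = b_i·n_i / q:
  layer 1 (fractured sandstone): t_1 = 1.57 × 0.12 / 0.006576 = 28.65 d
  layer 2 (sandy clay): t_2 = 10.5 × 0.09 / 0.006576 = 143.7 d
  layer 3 (medium sand): t_3 = 4.19 × 0.20 / 0.006576 = 127.4 d
  layer 4 (coarse sand): t_4 = 6.15 × 0.21 / 0.006576 = 196.4 d
Total t = Σ t_i = 496.2 days = 1.358 years.

1.36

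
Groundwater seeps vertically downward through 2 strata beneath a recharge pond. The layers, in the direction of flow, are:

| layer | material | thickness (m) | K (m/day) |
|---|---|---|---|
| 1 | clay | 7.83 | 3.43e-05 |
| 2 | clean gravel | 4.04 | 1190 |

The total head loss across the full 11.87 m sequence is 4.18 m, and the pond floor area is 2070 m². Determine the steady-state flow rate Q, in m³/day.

0.0379

Flow is perpendicular to layering, so the layers act in series and the equivalent K is the thickness-weighted harmonic mean.
Total thickness L = 7.83 + 4.04 = 11.87 m.
Σ(b_i/K_i) = 7.83/3.43e-05 + 4.04/1190 = 2.283e+05 d.
K_eq = L / Σ(b_i/K_i) = 11.87 / 2.283e+05 = 5.200e-05 m/day.
Q = K_eq · A · (Δh/L) = 5.200e-05 × 2070 × (4.18/11.87) = 0.03790 m³/day.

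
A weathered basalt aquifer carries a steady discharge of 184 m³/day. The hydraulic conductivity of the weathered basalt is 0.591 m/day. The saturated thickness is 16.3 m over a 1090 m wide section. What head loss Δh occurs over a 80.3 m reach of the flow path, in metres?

1.41

Cross-sectional area A = 1090 × 16.3 = 17767 m².
From Q = K·A·i, i = Q / (K·A) = 184 / (0.5910 × 17767) = 0.01752.
Head loss Δh = i · L = 0.01752 × 80.3 = 1.407 m.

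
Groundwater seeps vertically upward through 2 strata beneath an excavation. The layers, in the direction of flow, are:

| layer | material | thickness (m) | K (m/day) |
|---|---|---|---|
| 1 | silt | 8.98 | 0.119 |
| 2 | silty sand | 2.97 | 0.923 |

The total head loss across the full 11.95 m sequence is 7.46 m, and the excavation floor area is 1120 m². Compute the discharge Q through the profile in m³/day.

106

Flow is perpendicular to layering, so the layers act in series and the equivalent K is the thickness-weighted harmonic mean.
Total thickness L = 8.98 + 2.97 = 11.95 m.
Σ(b_i/K_i) = 8.98/0.119 + 2.97/0.923 = 78.68 d.
K_eq = L / Σ(b_i/K_i) = 11.95 / 78.68 = 0.1519 m/day.
Q = K_eq · A · (Δh/L) = 0.1519 × 1120 × (7.46/11.95) = 106.2 m³/day.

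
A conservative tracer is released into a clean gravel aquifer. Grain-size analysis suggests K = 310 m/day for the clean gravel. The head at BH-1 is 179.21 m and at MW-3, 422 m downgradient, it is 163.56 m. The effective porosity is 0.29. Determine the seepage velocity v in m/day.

Hydraulic gradient i = (179.21 − 163.56) / 422 = 15.65 / 422 = 0.03709.
Darcy flux q = K · i = 310.0 × 0.03709 = 11.50 m/day.
Seepage velocity v = q / n_e = 11.50 / 0.29 = 39.64 m/day.

39.6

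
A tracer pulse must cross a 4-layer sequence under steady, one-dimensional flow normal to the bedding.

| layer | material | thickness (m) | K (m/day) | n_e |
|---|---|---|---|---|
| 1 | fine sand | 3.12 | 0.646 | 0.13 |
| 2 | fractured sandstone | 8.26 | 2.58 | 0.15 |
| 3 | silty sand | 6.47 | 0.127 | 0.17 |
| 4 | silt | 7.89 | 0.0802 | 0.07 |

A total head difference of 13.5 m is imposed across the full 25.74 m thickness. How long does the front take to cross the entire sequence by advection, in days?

With flow normal to the layers, continuity requires the same specific discharge q through every layer.
Σ(b_i/K_i) = 3.12/0.646 + 8.26/2.58 + 6.47/0.127 + 7.89/0.0802 = 157.4 d.
q = Δh / Σ(b_i/K_i) = 13.5 / 157.4 = 0.08579 m/day.
In each layer the seepage velocity is v_i = q/n_i, so the layer transit time is t_i = b_i·n_i / q:
  layer 1 (fine sand): t_1 = 3.12 × 0.13 / 0.08579 = 4.728 d
  layer 2 (fractured sandstone): t_2 = 8.26 × 0.15 / 0.08579 = 14.44 d
  layer 3 (silty sand): t_3 = 6.47 × 0.17 / 0.08579 = 12.82 d
  layer 4 (silt): t_4 = 7.89 × 0.07 / 0.08579 = 6.438 d
Total t = Σ t_i = 38.43 days.

38.4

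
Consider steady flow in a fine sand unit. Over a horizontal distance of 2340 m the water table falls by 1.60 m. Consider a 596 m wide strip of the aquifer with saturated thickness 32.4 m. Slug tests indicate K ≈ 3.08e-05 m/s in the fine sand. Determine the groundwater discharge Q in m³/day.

35.1

Convert K: 3.08e-05 m/s × 86400 = 2.661 m/day.
Cross-sectional area A = 596 × 32.4 = 19310 m².
Hydraulic gradient i = Δh / L = 1.60 / 2340 = 0.0006838.
Darcy's law: Q = K · A · i = 2.661 × 19310 × 0.0006838 = 35.14 m³/day.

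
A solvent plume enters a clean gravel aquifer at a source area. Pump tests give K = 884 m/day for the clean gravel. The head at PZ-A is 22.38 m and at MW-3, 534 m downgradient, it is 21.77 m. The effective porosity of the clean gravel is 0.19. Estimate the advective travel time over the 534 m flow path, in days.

Hydraulic gradient i = (22.38 − 21.77) / 534 = 0.61 / 534 = 0.001142.
Darcy flux q = K · i = 884.0 × 0.001142 = 1.010 m/day.
Seepage velocity v = q / n_e = 1.010 / 0.19 = 5.315 m/day.
Travel time t = L / v = 534 / 5.315 = 100.5 days.

100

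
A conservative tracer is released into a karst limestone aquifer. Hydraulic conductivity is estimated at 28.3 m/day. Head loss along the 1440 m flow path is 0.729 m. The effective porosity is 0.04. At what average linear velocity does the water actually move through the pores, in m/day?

0.358

Hydraulic gradient i = Δh / L = 0.729 / 1440 = 0.0005062.
Darcy flux q = K · i = 28.30 × 0.0005062 = 0.01433 m/day.
Seepage velocity v = q / n_e = 0.01433 / 0.04 = 0.3582 m/day.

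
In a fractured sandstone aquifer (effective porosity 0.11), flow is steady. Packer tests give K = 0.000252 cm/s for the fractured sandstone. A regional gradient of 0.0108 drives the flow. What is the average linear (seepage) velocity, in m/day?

0.0214

Convert K: 0.000252 cm/s × 864 = 0.2177 m/day.
Hydraulic gradient i = 0.0108.
Darcy flux q = K · i = 0.2177 × 0.01080 = 0.002351 m/day.
Seepage velocity v = q / n_e = 0.002351 / 0.11 = 0.02138 m/day.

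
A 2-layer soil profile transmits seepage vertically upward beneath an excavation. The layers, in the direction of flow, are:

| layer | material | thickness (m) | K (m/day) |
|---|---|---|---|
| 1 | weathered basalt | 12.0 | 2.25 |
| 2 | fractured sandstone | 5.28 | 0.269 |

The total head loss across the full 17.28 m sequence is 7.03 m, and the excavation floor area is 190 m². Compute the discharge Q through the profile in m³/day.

Flow is perpendicular to layering, so the layers act in series and the equivalent K is the thickness-weighted harmonic mean.
Total thickness L = 12.0 + 5.28 = 17.28 m.
Σ(b_i/K_i) = 12.0/2.25 + 5.28/0.269 = 24.96 d.
K_eq = L / Σ(b_i/K_i) = 17.28 / 24.96 = 0.6923 m/day.
Q = K_eq · A · (Δh/L) = 0.6923 × 190 × (7.03/17.28) = 53.51 m³/day.

53.5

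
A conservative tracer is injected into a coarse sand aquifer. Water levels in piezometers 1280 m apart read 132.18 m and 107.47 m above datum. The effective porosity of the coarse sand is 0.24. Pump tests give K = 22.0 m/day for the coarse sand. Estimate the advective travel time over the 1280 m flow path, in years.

1.98

Hydraulic gradient i = (132.18 − 107.47) / 1280 = 24.71 / 1280 = 0.01930.
Darcy flux q = K · i = 22.00 × 0.01930 = 0.4247 m/day.
Seepage velocity v = q / n_e = 0.4247 / 0.24 = 1.770 m/day.
Travel time t = L / v = 1280 / 1.770 = 723.3 days = 1.980 years.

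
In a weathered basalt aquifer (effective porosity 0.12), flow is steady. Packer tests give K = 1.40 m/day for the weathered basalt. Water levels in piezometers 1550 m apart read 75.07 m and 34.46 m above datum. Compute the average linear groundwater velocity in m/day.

0.306

Hydraulic gradient i = (75.07 − 34.46) / 1550 = 40.61 / 1550 = 0.02620.
Darcy flux q = K · i = 1.400 × 0.02620 = 0.03668 m/day.
Seepage velocity v = q / n_e = 0.03668 / 0.12 = 0.3057 m/day.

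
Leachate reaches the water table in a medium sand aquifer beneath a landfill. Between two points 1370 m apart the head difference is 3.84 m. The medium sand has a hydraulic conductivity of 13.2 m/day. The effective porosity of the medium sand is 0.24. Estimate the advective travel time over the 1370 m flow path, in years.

24.3

Hydraulic gradient i = Δh / L = 3.84 / 1370 = 0.002803.
Darcy flux q = K · i = 13.20 × 0.002803 = 0.03700 m/day.
Seepage velocity v = q / n_e = 0.03700 / 0.24 = 0.1542 m/day.
Travel time t = L / v = 1370 / 0.1542 = 8887 days = 24.33 years.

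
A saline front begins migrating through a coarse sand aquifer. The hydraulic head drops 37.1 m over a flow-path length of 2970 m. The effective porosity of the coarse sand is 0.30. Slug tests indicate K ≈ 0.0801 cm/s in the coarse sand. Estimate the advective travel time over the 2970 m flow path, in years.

Convert K: 0.0801 cm/s × 864 = 69.21 m/day.
Hydraulic gradient i = Δh / L = 37.1 / 2970 = 0.01249.
Darcy flux q = K · i = 69.21 × 0.01249 = 0.8645 m/day.
Seepage velocity v = q / n_e = 0.8645 / 0.30 = 2.882 m/day.
Travel time t = L / v = 2970 / 2.882 = 1031 days = 2.822 years.

2.82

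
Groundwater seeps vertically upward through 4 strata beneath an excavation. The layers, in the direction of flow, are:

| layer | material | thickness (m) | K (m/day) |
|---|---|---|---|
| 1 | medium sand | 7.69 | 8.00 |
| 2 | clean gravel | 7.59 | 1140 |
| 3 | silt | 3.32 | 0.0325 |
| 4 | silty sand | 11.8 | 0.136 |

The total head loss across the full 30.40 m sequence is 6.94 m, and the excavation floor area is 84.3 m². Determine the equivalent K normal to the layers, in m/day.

0.160

Flow is perpendicular to layering, so the layers act in series and the equivalent K is the thickness-weighted harmonic mean.
Total thickness L = 7.69 + 7.59 + 3.32 + 11.8 = 30.40 m.
Σ(b_i/K_i) = 7.69/8.00 + 7.59/1140 + 3.32/0.0325 + 11.8/0.136 = 189.9 d.
K_eq = L / Σ(b_i/K_i) = 30.40 / 189.9 = 0.1601 m/day.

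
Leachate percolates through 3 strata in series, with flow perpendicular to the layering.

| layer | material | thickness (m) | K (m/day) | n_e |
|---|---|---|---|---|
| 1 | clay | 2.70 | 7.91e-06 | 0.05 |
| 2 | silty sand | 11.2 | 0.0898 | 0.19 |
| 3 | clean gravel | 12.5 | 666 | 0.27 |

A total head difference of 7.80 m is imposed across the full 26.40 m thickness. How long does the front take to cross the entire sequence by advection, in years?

676

With flow normal to the layers, continuity requires the same specific discharge q through every layer.
Σ(b_i/K_i) = 2.70/7.91e-06 + 11.2/0.0898 + 12.5/666 = 3.415e+05 d.
q = Δh / Σ(b_i/K_i) = 7.80 / 3.415e+05 = 2.284e-05 m/day.
In each layer the seepage velocity is v_i = q/n_i, so the layer transit time is t_i = b_i·n_i / q:
  layer 1 (clay): t_1 = 2.70 × 0.05 / 2.284e-05 = 5910 d
  layer 2 (silty sand): t_2 = 11.2 × 0.19 / 2.284e-05 = 93159 d
  layer 3 (clean gravel): t_3 = 12.5 × 0.27 / 2.284e-05 = 1.477e+05 d
Total t = Σ t_i = 2.468e+05 days = 675.8 years.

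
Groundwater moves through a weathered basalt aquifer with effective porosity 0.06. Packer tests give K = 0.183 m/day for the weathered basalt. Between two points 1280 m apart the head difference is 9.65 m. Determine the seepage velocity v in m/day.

0.0230

Hydraulic gradient i = Δh / L = 9.65 / 1280 = 0.007539.
Darcy flux q = K · i = 0.1830 × 0.007539 = 0.001380 m/day.
Seepage velocity v = q / n_e = 0.001380 / 0.06 = 0.02299 m/day.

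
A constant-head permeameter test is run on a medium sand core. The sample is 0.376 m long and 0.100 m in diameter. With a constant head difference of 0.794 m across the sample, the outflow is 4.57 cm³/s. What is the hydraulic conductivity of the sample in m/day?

23.8

Cross-sectional area A = π·(d/2)² = π × (0.100/2)² = 0.007854 m².
Convert discharge: 4.57 cm³/s = 4.570e-06 m³/s.
Darcy's law rearranged: K = Q·L / (A·Δh) = 4.570e-06 × 0.376 / (0.007854 × 0.794) = 0.0002755 m/s = 23.81 m/day.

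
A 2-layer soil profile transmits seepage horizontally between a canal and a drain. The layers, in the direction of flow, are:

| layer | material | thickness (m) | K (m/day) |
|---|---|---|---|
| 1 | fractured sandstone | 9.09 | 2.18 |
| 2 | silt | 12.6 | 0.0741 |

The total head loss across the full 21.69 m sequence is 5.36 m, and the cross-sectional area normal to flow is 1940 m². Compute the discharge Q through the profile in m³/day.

59.7

Flow is perpendicular to layering, so the layers act in series and the equivalent K is the thickness-weighted harmonic mean.
Total thickness L = 9.09 + 12.6 = 21.69 m.
Σ(b_i/K_i) = 9.09/2.18 + 12.6/0.0741 = 174.2 d.
K_eq = L / Σ(b_i/K_i) = 21.69 / 174.2 = 0.1245 m/day.
Q = K_eq · A · (Δh/L) = 0.1245 × 1940 × (5.36/21.69) = 59.69 m³/day.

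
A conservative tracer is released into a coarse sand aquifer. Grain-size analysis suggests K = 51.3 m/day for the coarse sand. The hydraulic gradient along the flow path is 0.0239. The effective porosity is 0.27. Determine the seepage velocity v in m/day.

Hydraulic gradient i = 0.0239.
Darcy flux q = K · i = 51.30 × 0.02390 = 1.226 m/day.
Seepage velocity v = q / n_e = 1.226 / 0.27 = 4.541 m/day.

4.54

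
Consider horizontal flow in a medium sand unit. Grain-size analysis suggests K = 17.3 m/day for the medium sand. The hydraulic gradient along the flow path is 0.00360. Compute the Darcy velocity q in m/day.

0.0623

Hydraulic gradient i = 0.00360.
Specific discharge q = K · i = 17.30 × 0.003600 = 0.06228 m/day.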